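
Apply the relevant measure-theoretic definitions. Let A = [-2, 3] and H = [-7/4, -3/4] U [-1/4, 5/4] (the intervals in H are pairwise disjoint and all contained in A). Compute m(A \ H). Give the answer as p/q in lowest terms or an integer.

The ambient interval has length m(A) = 3 - (-2) = 5.
Since the holes are disjoint and sit inside A, by finite additivity
  m(H) = sum_i (b_i - a_i), and m(A \ H) = m(A) - m(H).
Computing the hole measures:
  m(H_1) = -3/4 - (-7/4) = 1.
  m(H_2) = 5/4 - (-1/4) = 3/2.
Summed: m(H) = 1 + 3/2 = 5/2.
So m(A \ H) = 5 - 5/2 = 5/2.

5/2


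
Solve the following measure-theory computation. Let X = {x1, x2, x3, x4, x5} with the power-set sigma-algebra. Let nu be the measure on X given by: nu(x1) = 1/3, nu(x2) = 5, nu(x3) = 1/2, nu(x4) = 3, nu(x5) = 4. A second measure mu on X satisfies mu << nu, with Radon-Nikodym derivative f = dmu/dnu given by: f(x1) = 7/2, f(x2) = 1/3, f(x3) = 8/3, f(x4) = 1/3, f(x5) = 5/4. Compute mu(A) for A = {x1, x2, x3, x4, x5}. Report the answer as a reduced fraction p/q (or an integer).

By the defining property of the Radon-Nikodym derivative, for every measurable set A,
  mu(A) = integral_A f dnu.
Since nu is a discrete measure concentrated on the atoms of X, the integral over A reduces to the sum
  mu(A) = sum_{x in A} f(x) * nu({x}).
Computing each term:
  x1: f(x1) * nu(x1) = 7/2 * 1/3 = 7/6.
  x2: f(x2) * nu(x2) = 1/3 * 5 = 5/3.
  x3: f(x3) * nu(x3) = 8/3 * 1/2 = 4/3.
  x4: f(x4) * nu(x4) = 1/3 * 3 = 1.
  x5: f(x5) * nu(x5) = 5/4 * 4 = 5.
Summing: mu(A) = 7/6 + 5/3 + 4/3 + 1 + 5 = 61/6.

61/6


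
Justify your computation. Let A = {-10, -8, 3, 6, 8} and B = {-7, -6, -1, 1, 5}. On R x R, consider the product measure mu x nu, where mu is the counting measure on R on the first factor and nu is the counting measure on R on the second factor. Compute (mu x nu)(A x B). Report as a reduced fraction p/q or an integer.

For a measurable rectangle A x B, the product measure satisfies
  (mu x nu)(A x B) = mu(A) * nu(B).
  mu(A) = 5.
  nu(B) = 5.
  (mu x nu)(A x B) = 5 * 5 = 25.

25


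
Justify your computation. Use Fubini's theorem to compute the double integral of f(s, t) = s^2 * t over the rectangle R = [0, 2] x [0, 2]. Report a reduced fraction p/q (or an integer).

f(s, t) is a tensor product of a function of s and a function of t, and both factors are bounded continuous (hence Lebesgue integrable) on the rectangle, so Fubini's theorem applies:
  integral_R f d(m x m) = (integral_a1^b1 s^2 ds) * (integral_a2^b2 t dt).
Inner integral in s: integral_{0}^{2} s^2 ds = (2^3 - 0^3)/3
  = 8/3.
Inner integral in t: integral_{0}^{2} t dt = (2^2 - 0^2)/2
  = 2.
Product: (8/3) * (2) = 16/3.

16/3


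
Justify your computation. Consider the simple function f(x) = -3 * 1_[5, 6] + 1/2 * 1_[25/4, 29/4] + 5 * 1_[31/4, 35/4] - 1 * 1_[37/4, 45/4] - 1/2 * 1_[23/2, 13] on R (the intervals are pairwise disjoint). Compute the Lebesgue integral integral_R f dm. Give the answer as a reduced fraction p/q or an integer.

For a simple function f = sum_i c_i * 1_{A_i} with disjoint A_i,
  integral f dm = sum_i c_i * m(A_i).
Lengths of the A_i:
  m(A_1) = 6 - 5 = 1.
  m(A_2) = 29/4 - 25/4 = 1.
  m(A_3) = 35/4 - 31/4 = 1.
  m(A_4) = 45/4 - 37/4 = 2.
  m(A_5) = 13 - 23/2 = 3/2.
Contributions c_i * m(A_i):
  (-3) * (1) = -3.
  (1/2) * (1) = 1/2.
  (5) * (1) = 5.
  (-1) * (2) = -2.
  (-1/2) * (3/2) = -3/4.
Total: -3 + 1/2 + 5 - 2 - 3/4 = -1/4.

-1/4


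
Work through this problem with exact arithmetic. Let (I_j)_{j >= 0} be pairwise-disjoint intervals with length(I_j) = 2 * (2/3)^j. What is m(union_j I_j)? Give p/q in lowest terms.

By countable additivity of the Lebesgue measure on pairwise disjoint measurable sets,
  m(union_{j >= 0} I_j) = sum_{j >= 0} m(I_j) = sum_{j >= 0} a * r^j,
  with a = 2 and r = 2/3.
Since 0 < r = 2/3 < 1, the geometric series converges:
  sum_{j >= 0} a * r^j = a / (1 - r).
  = 2 / (1 - 2/3)
  = 2 / (1/3)
  = 6.

6


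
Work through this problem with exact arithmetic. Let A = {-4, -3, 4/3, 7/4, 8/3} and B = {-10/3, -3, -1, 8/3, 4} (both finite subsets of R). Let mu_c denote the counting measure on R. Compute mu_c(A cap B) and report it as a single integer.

Counting measure on a finite set equals cardinality. mu_c(A cap B) = |A cap B| (elements appearing in both).
Enumerating the elements of A that also lie in B gives 2 element(s).
So mu_c(A cap B) = 2.

2


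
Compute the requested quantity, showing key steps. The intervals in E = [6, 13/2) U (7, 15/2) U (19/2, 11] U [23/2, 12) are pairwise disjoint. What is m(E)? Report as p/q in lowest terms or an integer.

For pairwise disjoint intervals, m(union_i I_i) = sum_i m(I_i),
and m is invariant under swapping open/closed endpoints (single points have measure 0).
So m(E) = sum_i (b_i - a_i).
  I_1 has length 13/2 - 6 = 1/2.
  I_2 has length 15/2 - 7 = 1/2.
  I_3 has length 11 - 19/2 = 3/2.
  I_4 has length 12 - 23/2 = 1/2.
Summing:
  m(E) = 1/2 + 1/2 + 3/2 + 1/2 = 3.

3


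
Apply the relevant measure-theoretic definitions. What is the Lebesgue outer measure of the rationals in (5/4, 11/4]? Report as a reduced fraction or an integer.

Q cap (5/4, 11/4] is countable; list its elements as q_1, q_2, ... . Fix eps > 0 and cover the k-th point by an interval of length eps * 2^(-k). The cover has total length eps * sum_{k>=1} 2^(-k) = eps, so by definition of outer measure m*(Q cap (5/4, 11/4]) <= eps. Since eps was arbitrary and m* >= 0, the outer measure is 0.

0


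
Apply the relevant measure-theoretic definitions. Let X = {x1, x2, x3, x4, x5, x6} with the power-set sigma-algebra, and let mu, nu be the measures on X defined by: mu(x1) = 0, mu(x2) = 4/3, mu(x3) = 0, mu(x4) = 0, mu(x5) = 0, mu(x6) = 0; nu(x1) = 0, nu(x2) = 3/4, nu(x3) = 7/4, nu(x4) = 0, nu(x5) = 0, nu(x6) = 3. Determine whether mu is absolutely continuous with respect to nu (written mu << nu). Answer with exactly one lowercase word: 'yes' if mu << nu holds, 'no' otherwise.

mu << nu means: every nu-null measurable set is also mu-null; equivalently, for every atom x, if nu({x}) = 0 then mu({x}) = 0.
Checking each atom:
  x1: nu = 0, mu = 0 -> consistent with mu << nu.
  x2: nu = 3/4 > 0 -> no constraint.
  x3: nu = 7/4 > 0 -> no constraint.
  x4: nu = 0, mu = 0 -> consistent with mu << nu.
  x5: nu = 0, mu = 0 -> consistent with mu << nu.
  x6: nu = 3 > 0 -> no constraint.
No atom violates the condition. Therefore mu << nu.

yes


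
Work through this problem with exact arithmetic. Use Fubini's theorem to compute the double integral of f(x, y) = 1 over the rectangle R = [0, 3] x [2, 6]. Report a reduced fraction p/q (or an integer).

f(x, y) is a tensor product of a function of x and a function of y, and both factors are bounded continuous (hence Lebesgue integrable) on the rectangle, so Fubini's theorem applies:
  integral_R f d(m x m) = (integral_a1^b1 1 dx) * (integral_a2^b2 1 dy).
Inner integral in x: integral_{0}^{3} 1 dx = (3^1 - 0^1)/1
  = 3.
Inner integral in y: integral_{2}^{6} 1 dy = (6^1 - 2^1)/1
  = 4.
Product: (3) * (4) = 12.

12


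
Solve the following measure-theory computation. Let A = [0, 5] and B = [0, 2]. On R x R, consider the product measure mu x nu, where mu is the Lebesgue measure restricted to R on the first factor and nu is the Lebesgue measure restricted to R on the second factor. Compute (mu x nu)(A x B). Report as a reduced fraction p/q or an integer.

For a measurable rectangle A x B, the product measure satisfies
  (mu x nu)(A x B) = mu(A) * nu(B).
  mu(A) = 5.
  nu(B) = 2.
  (mu x nu)(A x B) = 5 * 2 = 10.

10


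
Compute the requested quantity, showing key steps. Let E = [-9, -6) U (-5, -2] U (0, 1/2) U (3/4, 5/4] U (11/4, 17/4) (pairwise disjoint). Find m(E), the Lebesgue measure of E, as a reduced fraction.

For pairwise disjoint intervals, m(union_i I_i) = sum_i m(I_i),
and m is invariant under swapping open/closed endpoints (single points have measure 0).
So m(E) = sum_i (b_i - a_i).
  I_1 has length -6 - (-9) = 3.
  I_2 has length -2 - (-5) = 3.
  I_3 has length 1/2 - 0 = 1/2.
  I_4 has length 5/4 - 3/4 = 1/2.
  I_5 has length 17/4 - 11/4 = 3/2.
Summing:
  m(E) = 3 + 3 + 1/2 + 1/2 + 3/2 = 17/2.

17/2


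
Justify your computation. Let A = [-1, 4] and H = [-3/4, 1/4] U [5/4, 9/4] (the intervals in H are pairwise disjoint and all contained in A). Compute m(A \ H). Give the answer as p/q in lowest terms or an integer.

The ambient interval has length m(A) = 4 - (-1) = 5.
Since the holes are disjoint and sit inside A, by finite additivity
  m(H) = sum_i (b_i - a_i), and m(A \ H) = m(A) - m(H).
Computing the hole measures:
  m(H_1) = 1/4 - (-3/4) = 1.
  m(H_2) = 9/4 - 5/4 = 1.
Summed: m(H) = 1 + 1 = 2.
So m(A \ H) = 5 - 2 = 3.

3


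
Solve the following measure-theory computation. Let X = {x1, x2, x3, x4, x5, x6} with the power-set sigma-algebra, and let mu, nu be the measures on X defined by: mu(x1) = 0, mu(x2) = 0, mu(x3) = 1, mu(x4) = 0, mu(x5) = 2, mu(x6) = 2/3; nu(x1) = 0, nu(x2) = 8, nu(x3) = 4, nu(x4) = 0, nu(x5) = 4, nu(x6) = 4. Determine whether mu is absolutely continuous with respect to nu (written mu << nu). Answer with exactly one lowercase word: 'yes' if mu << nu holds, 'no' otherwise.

mu << nu means: every nu-null measurable set is also mu-null; equivalently, for every atom x, if nu({x}) = 0 then mu({x}) = 0.
Checking each atom:
  x1: nu = 0, mu = 0 -> consistent with mu << nu.
  x2: nu = 8 > 0 -> no constraint.
  x3: nu = 4 > 0 -> no constraint.
  x4: nu = 0, mu = 0 -> consistent with mu << nu.
  x5: nu = 4 > 0 -> no constraint.
  x6: nu = 4 > 0 -> no constraint.
No atom violates the condition. Therefore mu << nu.

yes


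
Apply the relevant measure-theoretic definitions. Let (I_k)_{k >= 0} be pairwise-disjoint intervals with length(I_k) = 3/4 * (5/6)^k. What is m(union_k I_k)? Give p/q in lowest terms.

By countable additivity of the Lebesgue measure on pairwise disjoint measurable sets,
  m(union_{k >= 0} I_k) = sum_{k >= 0} m(I_k) = sum_{k >= 0} a * r^k,
  with a = 3/4 and r = 5/6.
Since 0 < r = 5/6 < 1, the geometric series converges:
  sum_{k >= 0} a * r^k = a / (1 - r).
  = 3/4 / (1 - 5/6)
  = 3/4 / (1/6)
  = 9/2.

9/2


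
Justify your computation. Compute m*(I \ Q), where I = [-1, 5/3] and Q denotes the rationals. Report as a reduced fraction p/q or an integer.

The interval I = [-1, 5/3] has m(I) = 5/3 - (-1) = 8/3 (endpoints are measure-zero, so open/closed/half-open agree). Write I = (I cap Q) u (I \ Q). The rationals in I are countable, so m*(I cap Q) = 0 (cover each rational by intervals whose total length is arbitrarily small). By countable subadditivity m*(I) <= m*(I cap Q) + m*(I \ Q), hence m*(I \ Q) >= m(I) = 8/3. The reverse inequality m*(I \ Q) <= m*(I) = 8/3 is trivial since (I \ Q) is a subset of I. Therefore m*(I \ Q) = 8/3.

8/3


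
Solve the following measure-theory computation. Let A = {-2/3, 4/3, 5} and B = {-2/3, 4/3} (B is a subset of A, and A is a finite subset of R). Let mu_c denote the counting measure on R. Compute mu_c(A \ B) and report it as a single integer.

Counting measure assigns mu_c(E) = |E| (number of elements) when E is finite. For B subset A, A \ B is the set of elements of A not in B, so |A \ B| = |A| - |B|.
|A| = 3, |B| = 2, so mu_c(A \ B) = 3 - 2 = 1.

1


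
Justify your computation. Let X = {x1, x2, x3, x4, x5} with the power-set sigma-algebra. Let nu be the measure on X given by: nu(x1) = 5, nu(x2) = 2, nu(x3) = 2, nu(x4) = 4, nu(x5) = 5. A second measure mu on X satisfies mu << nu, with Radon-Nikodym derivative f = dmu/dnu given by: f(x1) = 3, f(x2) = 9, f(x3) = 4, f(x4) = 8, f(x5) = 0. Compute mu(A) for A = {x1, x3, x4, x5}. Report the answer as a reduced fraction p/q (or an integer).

By the defining property of the Radon-Nikodym derivative, for every measurable set A,
  mu(A) = integral_A f dnu.
Since nu is a discrete measure concentrated on the atoms of X, the integral over A reduces to the sum
  mu(A) = sum_{x in A} f(x) * nu({x}).
Computing each term:
  x1: f(x1) * nu(x1) = 3 * 5 = 15.
  x3: f(x3) * nu(x3) = 4 * 2 = 8.
  x4: f(x4) * nu(x4) = 8 * 4 = 32.
  x5: f(x5) * nu(x5) = 0 * 5 = 0.
Summing: mu(A) = 15 + 8 + 32 + 0 = 55.

55


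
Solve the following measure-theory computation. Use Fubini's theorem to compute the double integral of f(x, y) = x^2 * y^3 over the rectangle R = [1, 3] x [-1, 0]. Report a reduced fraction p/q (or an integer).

f(x, y) is a tensor product of a function of x and a function of y, and both factors are bounded continuous (hence Lebesgue integrable) on the rectangle, so Fubini's theorem applies:
  integral_R f d(m x m) = (integral_a1^b1 x^2 dx) * (integral_a2^b2 y^3 dy).
Inner integral in x: integral_{1}^{3} x^2 dx = (3^3 - 1^3)/3
  = 26/3.
Inner integral in y: integral_{-1}^{0} y^3 dy = (0^4 - (-1)^4)/4
  = -1/4.
Product: (26/3) * (-1/4) = -13/6.

-13/6


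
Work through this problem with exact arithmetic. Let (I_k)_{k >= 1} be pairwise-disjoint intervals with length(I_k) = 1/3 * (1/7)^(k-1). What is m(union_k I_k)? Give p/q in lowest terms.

By countable additivity of the Lebesgue measure on pairwise disjoint measurable sets,
  m(union_{k >= 1} I_k) = sum_{k >= 1} m(I_k) = sum_{k >= 1} a * r^(k-1),
  with a = 1/3 and r = 1/7.
Since 0 < r = 1/7 < 1, the geometric series converges:
  sum_{k >= 1} a * r^(k-1) = a / (1 - r).
  = 1/3 / (1 - 1/7)
  = 1/3 / (6/7)
  = 7/18.

7/18


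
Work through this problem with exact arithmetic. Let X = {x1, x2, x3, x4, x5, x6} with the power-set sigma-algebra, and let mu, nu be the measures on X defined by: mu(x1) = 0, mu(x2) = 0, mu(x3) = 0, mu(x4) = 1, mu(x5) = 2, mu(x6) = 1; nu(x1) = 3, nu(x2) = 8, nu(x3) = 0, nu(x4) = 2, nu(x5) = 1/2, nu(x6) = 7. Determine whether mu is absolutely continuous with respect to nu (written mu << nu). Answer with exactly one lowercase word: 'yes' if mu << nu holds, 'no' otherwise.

mu << nu means: every nu-null measurable set is also mu-null; equivalently, for every atom x, if nu({x}) = 0 then mu({x}) = 0.
Checking each atom:
  x1: nu = 3 > 0 -> no constraint.
  x2: nu = 8 > 0 -> no constraint.
  x3: nu = 0, mu = 0 -> consistent with mu << nu.
  x4: nu = 2 > 0 -> no constraint.
  x5: nu = 1/2 > 0 -> no constraint.
  x6: nu = 7 > 0 -> no constraint.
No atom violates the condition. Therefore mu << nu.

yes


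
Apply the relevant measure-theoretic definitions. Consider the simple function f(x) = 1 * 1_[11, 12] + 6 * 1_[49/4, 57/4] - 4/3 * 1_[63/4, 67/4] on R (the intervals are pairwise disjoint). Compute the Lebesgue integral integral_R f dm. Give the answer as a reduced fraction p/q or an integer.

For a simple function f = sum_i c_i * 1_{A_i} with disjoint A_i,
  integral f dm = sum_i c_i * m(A_i).
Lengths of the A_i:
  m(A_1) = 12 - 11 = 1.
  m(A_2) = 57/4 - 49/4 = 2.
  m(A_3) = 67/4 - 63/4 = 1.
Contributions c_i * m(A_i):
  (1) * (1) = 1.
  (6) * (2) = 12.
  (-4/3) * (1) = -4/3.
Total: 1 + 12 - 4/3 = 35/3.

35/3


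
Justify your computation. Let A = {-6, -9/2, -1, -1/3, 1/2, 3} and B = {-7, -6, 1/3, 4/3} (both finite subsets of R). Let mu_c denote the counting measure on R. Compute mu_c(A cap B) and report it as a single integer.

Counting measure on a finite set equals cardinality. mu_c(A cap B) = |A cap B| (elements appearing in both).
Enumerating the elements of A that also lie in B gives 1 element(s).
So mu_c(A cap B) = 1.

1


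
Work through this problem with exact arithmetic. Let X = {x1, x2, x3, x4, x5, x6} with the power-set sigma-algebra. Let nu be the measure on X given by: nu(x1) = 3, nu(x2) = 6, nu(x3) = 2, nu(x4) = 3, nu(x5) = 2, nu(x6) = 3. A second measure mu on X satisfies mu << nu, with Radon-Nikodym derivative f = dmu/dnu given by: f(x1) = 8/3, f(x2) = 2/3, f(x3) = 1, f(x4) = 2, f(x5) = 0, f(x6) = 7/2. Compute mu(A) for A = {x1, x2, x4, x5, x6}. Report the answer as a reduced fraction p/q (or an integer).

By the defining property of the Radon-Nikodym derivative, for every measurable set A,
  mu(A) = integral_A f dnu.
Since nu is a discrete measure concentrated on the atoms of X, the integral over A reduces to the sum
  mu(A) = sum_{x in A} f(x) * nu({x}).
Computing each term:
  x1: f(x1) * nu(x1) = 8/3 * 3 = 8.
  x2: f(x2) * nu(x2) = 2/3 * 6 = 4.
  x4: f(x4) * nu(x4) = 2 * 3 = 6.
  x5: f(x5) * nu(x5) = 0 * 2 = 0.
  x6: f(x6) * nu(x6) = 7/2 * 3 = 21/2.
Summing: mu(A) = 8 + 4 + 6 + 0 + 21/2 = 57/2.

57/2


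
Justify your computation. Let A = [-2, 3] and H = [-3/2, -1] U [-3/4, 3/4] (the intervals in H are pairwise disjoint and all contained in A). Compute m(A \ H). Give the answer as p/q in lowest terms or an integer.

The ambient interval has length m(A) = 3 - (-2) = 5.
Since the holes are disjoint and sit inside A, by finite additivity
  m(H) = sum_i (b_i - a_i), and m(A \ H) = m(A) - m(H).
Computing the hole measures:
  m(H_1) = -1 - (-3/2) = 1/2.
  m(H_2) = 3/4 - (-3/4) = 3/2.
Summed: m(H) = 1/2 + 3/2 = 2.
So m(A \ H) = 5 - 2 = 3.

3


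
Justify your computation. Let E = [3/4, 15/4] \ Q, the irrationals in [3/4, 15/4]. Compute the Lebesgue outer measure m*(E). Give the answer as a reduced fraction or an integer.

The interval I = [3/4, 15/4] has m(I) = 15/4 - 3/4 = 3 (endpoints are measure-zero, so open/closed/half-open agree). Write I = (I cap Q) u (I \ Q). The rationals in I are countable, so m*(I cap Q) = 0 (cover each rational by intervals whose total length is arbitrarily small). By countable subadditivity m*(I) <= m*(I cap Q) + m*(I \ Q), hence m*(I \ Q) >= m(I) = 3. The reverse inequality m*(I \ Q) <= m*(I) = 3 is trivial since (I \ Q) is a subset of I. Therefore m*(I \ Q) = 3.

3


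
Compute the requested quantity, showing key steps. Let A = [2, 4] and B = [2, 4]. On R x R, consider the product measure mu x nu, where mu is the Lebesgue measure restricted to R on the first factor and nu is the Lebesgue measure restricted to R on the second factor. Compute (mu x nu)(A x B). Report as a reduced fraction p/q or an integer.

For a measurable rectangle A x B, the product measure satisfies
  (mu x nu)(A x B) = mu(A) * nu(B).
  mu(A) = 2.
  nu(B) = 2.
  (mu x nu)(A x B) = 2 * 2 = 4.

4


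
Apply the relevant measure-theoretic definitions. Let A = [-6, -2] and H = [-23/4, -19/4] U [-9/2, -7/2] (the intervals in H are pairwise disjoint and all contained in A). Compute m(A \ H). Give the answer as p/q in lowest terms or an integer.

The ambient interval has length m(A) = -2 - (-6) = 4.
Since the holes are disjoint and sit inside A, by finite additivity
  m(H) = sum_i (b_i - a_i), and m(A \ H) = m(A) - m(H).
Computing the hole measures:
  m(H_1) = -19/4 - (-23/4) = 1.
  m(H_2) = -7/2 - (-9/2) = 1.
Summed: m(H) = 1 + 1 = 2.
So m(A \ H) = 4 - 2 = 2.

2


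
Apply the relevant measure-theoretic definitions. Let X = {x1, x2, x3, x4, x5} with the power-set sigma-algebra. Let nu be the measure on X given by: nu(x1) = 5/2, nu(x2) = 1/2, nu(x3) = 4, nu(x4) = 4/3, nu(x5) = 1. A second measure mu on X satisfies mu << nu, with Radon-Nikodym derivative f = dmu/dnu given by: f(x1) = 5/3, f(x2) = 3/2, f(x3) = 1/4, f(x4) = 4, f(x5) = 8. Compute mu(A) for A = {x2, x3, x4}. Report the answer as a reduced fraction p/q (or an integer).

By the defining property of the Radon-Nikodym derivative, for every measurable set A,
  mu(A) = integral_A f dnu.
Since nu is a discrete measure concentrated on the atoms of X, the integral over A reduces to the sum
  mu(A) = sum_{x in A} f(x) * nu({x}).
Computing each term:
  x2: f(x2) * nu(x2) = 3/2 * 1/2 = 3/4.
  x3: f(x3) * nu(x3) = 1/4 * 4 = 1.
  x4: f(x4) * nu(x4) = 4 * 4/3 = 16/3.
Summing: mu(A) = 3/4 + 1 + 16/3 = 85/12.

85/12


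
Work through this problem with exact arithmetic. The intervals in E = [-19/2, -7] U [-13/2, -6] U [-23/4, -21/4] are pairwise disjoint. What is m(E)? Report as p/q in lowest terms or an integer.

For pairwise disjoint intervals, m(union_i I_i) = sum_i m(I_i),
and m is invariant under swapping open/closed endpoints (single points have measure 0).
So m(E) = sum_i (b_i - a_i).
  I_1 has length -7 - (-19/2) = 5/2.
  I_2 has length -6 - (-13/2) = 1/2.
  I_3 has length -21/4 - (-23/4) = 1/2.
Summing:
  m(E) = 5/2 + 1/2 + 1/2 = 7/2.

7/2


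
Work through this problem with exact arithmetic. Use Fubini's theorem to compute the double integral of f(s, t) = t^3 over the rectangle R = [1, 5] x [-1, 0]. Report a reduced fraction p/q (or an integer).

f(s, t) is a tensor product of a function of s and a function of t, and both factors are bounded continuous (hence Lebesgue integrable) on the rectangle, so Fubini's theorem applies:
  integral_R f d(m x m) = (integral_a1^b1 1 ds) * (integral_a2^b2 t^3 dt).
Inner integral in s: integral_{1}^{5} 1 ds = (5^1 - 1^1)/1
  = 4.
Inner integral in t: integral_{-1}^{0} t^3 dt = (0^4 - (-1)^4)/4
  = -1/4.
Product: (4) * (-1/4) = -1.

-1


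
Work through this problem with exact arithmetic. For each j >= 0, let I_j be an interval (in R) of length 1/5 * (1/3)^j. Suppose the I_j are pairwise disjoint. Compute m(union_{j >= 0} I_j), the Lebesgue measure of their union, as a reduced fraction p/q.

By countable additivity of the Lebesgue measure on pairwise disjoint measurable sets,
  m(union_{j >= 0} I_j) = sum_{j >= 0} m(I_j) = sum_{j >= 0} a * r^j,
  with a = 1/5 and r = 1/3.
Since 0 < r = 1/3 < 1, the geometric series converges:
  sum_{j >= 0} a * r^j = a / (1 - r).
  = 1/5 / (1 - 1/3)
  = 1/5 / (2/3)
  = 3/10.

3/10


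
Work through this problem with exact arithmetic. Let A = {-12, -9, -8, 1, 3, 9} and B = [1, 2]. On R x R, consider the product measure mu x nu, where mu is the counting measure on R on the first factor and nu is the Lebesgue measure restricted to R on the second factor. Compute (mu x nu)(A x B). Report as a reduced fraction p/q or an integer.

For a measurable rectangle A x B, the product measure satisfies
  (mu x nu)(A x B) = mu(A) * nu(B).
  mu(A) = 6.
  nu(B) = 1.
  (mu x nu)(A x B) = 6 * 1 = 6.

6


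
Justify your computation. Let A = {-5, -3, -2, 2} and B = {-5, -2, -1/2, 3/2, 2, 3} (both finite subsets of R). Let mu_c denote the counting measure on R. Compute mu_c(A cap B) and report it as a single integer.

Counting measure on a finite set equals cardinality. mu_c(A cap B) = |A cap B| (elements appearing in both).
Enumerating the elements of A that also lie in B gives 3 element(s).
So mu_c(A cap B) = 3.

3


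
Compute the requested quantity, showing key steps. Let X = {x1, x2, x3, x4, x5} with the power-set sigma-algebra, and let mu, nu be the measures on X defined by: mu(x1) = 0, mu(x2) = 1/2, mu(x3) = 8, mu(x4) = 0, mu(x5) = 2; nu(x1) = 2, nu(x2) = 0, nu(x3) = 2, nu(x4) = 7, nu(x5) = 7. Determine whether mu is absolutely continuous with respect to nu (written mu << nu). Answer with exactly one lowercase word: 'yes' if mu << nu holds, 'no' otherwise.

mu << nu means: every nu-null measurable set is also mu-null; equivalently, for every atom x, if nu({x}) = 0 then mu({x}) = 0.
Checking each atom:
  x1: nu = 2 > 0 -> no constraint.
  x2: nu = 0, mu = 1/2 > 0 -> violates mu << nu.
  x3: nu = 2 > 0 -> no constraint.
  x4: nu = 7 > 0 -> no constraint.
  x5: nu = 7 > 0 -> no constraint.
The atom(s) x2 violate the condition (nu = 0 but mu > 0). Therefore mu is NOT absolutely continuous w.r.t. nu.

no


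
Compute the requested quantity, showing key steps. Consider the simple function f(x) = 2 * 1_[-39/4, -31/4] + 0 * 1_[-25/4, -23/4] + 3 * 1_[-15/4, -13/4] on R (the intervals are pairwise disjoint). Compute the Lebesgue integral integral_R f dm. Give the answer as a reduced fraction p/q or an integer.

For a simple function f = sum_i c_i * 1_{A_i} with disjoint A_i,
  integral f dm = sum_i c_i * m(A_i).
Lengths of the A_i:
  m(A_1) = -31/4 - (-39/4) = 2.
  m(A_2) = -23/4 - (-25/4) = 1/2.
  m(A_3) = -13/4 - (-15/4) = 1/2.
Contributions c_i * m(A_i):
  (2) * (2) = 4.
  (0) * (1/2) = 0.
  (3) * (1/2) = 3/2.
Total: 4 + 0 + 3/2 = 11/2.

11/2


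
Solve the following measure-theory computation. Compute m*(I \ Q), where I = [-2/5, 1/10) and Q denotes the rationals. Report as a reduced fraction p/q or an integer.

The interval I = [-2/5, 1/10) has m(I) = 1/10 - (-2/5) = 1/2 (endpoints are measure-zero, so open/closed/half-open agree). Write I = (I cap Q) u (I \ Q). The rationals in I are countable, so m*(I cap Q) = 0 (cover each rational by intervals whose total length is arbitrarily small). By countable subadditivity m*(I) <= m*(I cap Q) + m*(I \ Q), hence m*(I \ Q) >= m(I) = 1/2. The reverse inequality m*(I \ Q) <= m*(I) = 1/2 is trivial since (I \ Q) is a subset of I. Therefore m*(I \ Q) = 1/2.

1/2


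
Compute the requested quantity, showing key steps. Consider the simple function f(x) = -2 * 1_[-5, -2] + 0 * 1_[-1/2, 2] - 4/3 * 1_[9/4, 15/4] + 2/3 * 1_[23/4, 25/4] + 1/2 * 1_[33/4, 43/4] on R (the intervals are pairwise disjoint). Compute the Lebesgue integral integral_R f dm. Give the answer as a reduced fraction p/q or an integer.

For a simple function f = sum_i c_i * 1_{A_i} with disjoint A_i,
  integral f dm = sum_i c_i * m(A_i).
Lengths of the A_i:
  m(A_1) = -2 - (-5) = 3.
  m(A_2) = 2 - (-1/2) = 5/2.
  m(A_3) = 15/4 - 9/4 = 3/2.
  m(A_4) = 25/4 - 23/4 = 1/2.
  m(A_5) = 43/4 - 33/4 = 5/2.
Contributions c_i * m(A_i):
  (-2) * (3) = -6.
  (0) * (5/2) = 0.
  (-4/3) * (3/2) = -2.
  (2/3) * (1/2) = 1/3.
  (1/2) * (5/2) = 5/4.
Total: -6 + 0 - 2 + 1/3 + 5/4 = -77/12.

-77/12


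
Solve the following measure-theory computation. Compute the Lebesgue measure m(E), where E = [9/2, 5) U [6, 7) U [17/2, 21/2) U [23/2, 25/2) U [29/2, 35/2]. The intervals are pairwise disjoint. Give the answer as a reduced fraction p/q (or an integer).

For pairwise disjoint intervals, m(union_i I_i) = sum_i m(I_i),
and m is invariant under swapping open/closed endpoints (single points have measure 0).
So m(E) = sum_i (b_i - a_i).
  I_1 has length 5 - 9/2 = 1/2.
  I_2 has length 7 - 6 = 1.
  I_3 has length 21/2 - 17/2 = 2.
  I_4 has length 25/2 - 23/2 = 1.
  I_5 has length 35/2 - 29/2 = 3.
Summing:
  m(E) = 1/2 + 1 + 2 + 1 + 3 = 15/2.

15/2


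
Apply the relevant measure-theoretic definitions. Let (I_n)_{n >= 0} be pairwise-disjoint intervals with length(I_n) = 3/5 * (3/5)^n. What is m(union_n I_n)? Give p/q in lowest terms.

By countable additivity of the Lebesgue measure on pairwise disjoint measurable sets,
  m(union_{n >= 0} I_n) = sum_{n >= 0} m(I_n) = sum_{n >= 0} a * r^n,
  with a = 3/5 and r = 3/5.
Since 0 < r = 3/5 < 1, the geometric series converges:
  sum_{n >= 0} a * r^n = a / (1 - r).
  = 3/5 / (1 - 3/5)
  = 3/5 / (2/5)
  = 3/2.

3/2


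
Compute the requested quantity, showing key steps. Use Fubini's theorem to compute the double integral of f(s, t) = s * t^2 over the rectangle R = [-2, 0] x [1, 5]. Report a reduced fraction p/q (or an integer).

f(s, t) is a tensor product of a function of s and a function of t, and both factors are bounded continuous (hence Lebesgue integrable) on the rectangle, so Fubini's theorem applies:
  integral_R f d(m x m) = (integral_a1^b1 s ds) * (integral_a2^b2 t^2 dt).
Inner integral in s: integral_{-2}^{0} s ds = (0^2 - (-2)^2)/2
  = -2.
Inner integral in t: integral_{1}^{5} t^2 dt = (5^3 - 1^3)/3
  = 124/3.
Product: (-2) * (124/3) = -248/3.

-248/3


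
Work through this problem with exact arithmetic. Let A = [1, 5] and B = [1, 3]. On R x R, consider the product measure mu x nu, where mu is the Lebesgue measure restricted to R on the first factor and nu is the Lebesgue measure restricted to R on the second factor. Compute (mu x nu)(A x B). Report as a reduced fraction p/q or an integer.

For a measurable rectangle A x B, the product measure satisfies
  (mu x nu)(A x B) = mu(A) * nu(B).
  mu(A) = 4.
  nu(B) = 2.
  (mu x nu)(A x B) = 4 * 2 = 8.

8


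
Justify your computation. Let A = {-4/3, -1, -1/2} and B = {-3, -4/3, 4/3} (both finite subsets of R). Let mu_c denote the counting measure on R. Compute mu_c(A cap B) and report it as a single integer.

Counting measure on a finite set equals cardinality. mu_c(A cap B) = |A cap B| (elements appearing in both).
Enumerating the elements of A that also lie in B gives 1 element(s).
So mu_c(A cap B) = 1.

1


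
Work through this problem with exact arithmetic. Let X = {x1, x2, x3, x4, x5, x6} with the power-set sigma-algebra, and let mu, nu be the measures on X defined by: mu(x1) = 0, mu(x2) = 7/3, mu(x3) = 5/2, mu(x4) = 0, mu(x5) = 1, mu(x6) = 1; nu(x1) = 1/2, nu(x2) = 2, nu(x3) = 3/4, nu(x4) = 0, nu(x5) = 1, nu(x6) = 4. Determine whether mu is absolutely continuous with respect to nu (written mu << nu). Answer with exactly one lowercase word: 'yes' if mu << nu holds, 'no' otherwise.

mu << nu means: every nu-null measurable set is also mu-null; equivalently, for every atom x, if nu({x}) = 0 then mu({x}) = 0.
Checking each atom:
  x1: nu = 1/2 > 0 -> no constraint.
  x2: nu = 2 > 0 -> no constraint.
  x3: nu = 3/4 > 0 -> no constraint.
  x4: nu = 0, mu = 0 -> consistent with mu << nu.
  x5: nu = 1 > 0 -> no constraint.
  x6: nu = 4 > 0 -> no constraint.
No atom violates the condition. Therefore mu << nu.

yes


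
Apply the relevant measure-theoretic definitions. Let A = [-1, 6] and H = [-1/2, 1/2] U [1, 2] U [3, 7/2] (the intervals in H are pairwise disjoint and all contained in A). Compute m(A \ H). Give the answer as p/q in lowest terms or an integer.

The ambient interval has length m(A) = 6 - (-1) = 7.
Since the holes are disjoint and sit inside A, by finite additivity
  m(H) = sum_i (b_i - a_i), and m(A \ H) = m(A) - m(H).
Computing the hole measures:
  m(H_1) = 1/2 - (-1/2) = 1.
  m(H_2) = 2 - 1 = 1.
  m(H_3) = 7/2 - 3 = 1/2.
Summed: m(H) = 1 + 1 + 1/2 = 5/2.
So m(A \ H) = 7 - 5/2 = 9/2.

9/2


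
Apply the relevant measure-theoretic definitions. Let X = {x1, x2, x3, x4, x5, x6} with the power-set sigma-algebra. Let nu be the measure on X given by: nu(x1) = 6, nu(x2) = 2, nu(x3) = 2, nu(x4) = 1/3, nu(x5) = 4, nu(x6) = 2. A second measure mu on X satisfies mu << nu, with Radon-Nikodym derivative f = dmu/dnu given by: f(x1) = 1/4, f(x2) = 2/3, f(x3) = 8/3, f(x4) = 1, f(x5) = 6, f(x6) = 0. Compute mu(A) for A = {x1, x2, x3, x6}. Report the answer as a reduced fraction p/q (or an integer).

By the defining property of the Radon-Nikodym derivative, for every measurable set A,
  mu(A) = integral_A f dnu.
Since nu is a discrete measure concentrated on the atoms of X, the integral over A reduces to the sum
  mu(A) = sum_{x in A} f(x) * nu({x}).
Computing each term:
  x1: f(x1) * nu(x1) = 1/4 * 6 = 3/2.
  x2: f(x2) * nu(x2) = 2/3 * 2 = 4/3.
  x3: f(x3) * nu(x3) = 8/3 * 2 = 16/3.
  x6: f(x6) * nu(x6) = 0 * 2 = 0.
Summing: mu(A) = 3/2 + 4/3 + 16/3 + 0 = 49/6.

49/6


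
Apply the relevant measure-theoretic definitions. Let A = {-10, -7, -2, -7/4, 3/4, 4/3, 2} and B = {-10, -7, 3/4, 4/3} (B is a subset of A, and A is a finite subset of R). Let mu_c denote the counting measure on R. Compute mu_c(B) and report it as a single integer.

Counting measure assigns mu_c(E) = |E| (number of elements) when E is finite.
B has 4 element(s), so mu_c(B) = 4.

4


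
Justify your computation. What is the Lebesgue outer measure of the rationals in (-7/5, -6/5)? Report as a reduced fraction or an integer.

The set Q cap (-7/5, -6/5) is countable (a subset of the countable set Q). Lebesgue outer measure of any countable set is 0: each singleton {q} has m*({q}) = 0, and by countable subadditivity m*(union_k {q_k}) <= sum_k m*({q_k}) = sum_k 0 = 0. The reverse inequality m*(E) >= 0 is automatic. So m*(Q cap (-7/5, -6/5)) = 0.

0


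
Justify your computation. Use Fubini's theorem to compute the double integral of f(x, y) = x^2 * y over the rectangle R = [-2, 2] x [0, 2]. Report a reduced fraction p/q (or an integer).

f(x, y) is a tensor product of a function of x and a function of y, and both factors are bounded continuous (hence Lebesgue integrable) on the rectangle, so Fubini's theorem applies:
  integral_R f d(m x m) = (integral_a1^b1 x^2 dx) * (integral_a2^b2 y dy).
Inner integral in x: integral_{-2}^{2} x^2 dx = (2^3 - (-2)^3)/3
  = 16/3.
Inner integral in y: integral_{0}^{2} y dy = (2^2 - 0^2)/2
  = 2.
Product: (16/3) * (2) = 32/3.

32/3


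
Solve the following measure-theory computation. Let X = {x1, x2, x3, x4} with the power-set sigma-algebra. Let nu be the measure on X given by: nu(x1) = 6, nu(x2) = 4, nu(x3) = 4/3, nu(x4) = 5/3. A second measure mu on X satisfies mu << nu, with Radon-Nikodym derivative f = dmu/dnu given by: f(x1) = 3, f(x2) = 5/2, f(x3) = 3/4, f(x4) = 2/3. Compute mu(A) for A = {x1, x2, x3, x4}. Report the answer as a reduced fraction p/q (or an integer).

By the defining property of the Radon-Nikodym derivative, for every measurable set A,
  mu(A) = integral_A f dnu.
Since nu is a discrete measure concentrated on the atoms of X, the integral over A reduces to the sum
  mu(A) = sum_{x in A} f(x) * nu({x}).
Computing each term:
  x1: f(x1) * nu(x1) = 3 * 6 = 18.
  x2: f(x2) * nu(x2) = 5/2 * 4 = 10.
  x3: f(x3) * nu(x3) = 3/4 * 4/3 = 1.
  x4: f(x4) * nu(x4) = 2/3 * 5/3 = 10/9.
Summing: mu(A) = 18 + 10 + 1 + 10/9 = 271/9.

271/9


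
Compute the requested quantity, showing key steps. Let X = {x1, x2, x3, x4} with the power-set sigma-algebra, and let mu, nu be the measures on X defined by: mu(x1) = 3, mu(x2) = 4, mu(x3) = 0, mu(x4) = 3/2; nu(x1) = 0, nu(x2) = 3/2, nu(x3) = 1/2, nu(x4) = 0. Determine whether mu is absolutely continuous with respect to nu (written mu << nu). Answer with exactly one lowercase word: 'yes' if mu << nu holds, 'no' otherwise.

mu << nu means: every nu-null measurable set is also mu-null; equivalently, for every atom x, if nu({x}) = 0 then mu({x}) = 0.
Checking each atom:
  x1: nu = 0, mu = 3 > 0 -> violates mu << nu.
  x2: nu = 3/2 > 0 -> no constraint.
  x3: nu = 1/2 > 0 -> no constraint.
  x4: nu = 0, mu = 3/2 > 0 -> violates mu << nu.
The atom(s) x1, x4 violate the condition (nu = 0 but mu > 0). Therefore mu is NOT absolutely continuous w.r.t. nu.

no


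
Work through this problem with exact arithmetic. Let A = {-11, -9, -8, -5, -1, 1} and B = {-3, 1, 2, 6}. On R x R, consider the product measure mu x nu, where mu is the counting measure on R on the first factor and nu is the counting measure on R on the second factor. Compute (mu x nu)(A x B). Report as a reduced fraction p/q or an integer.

For a measurable rectangle A x B, the product measure satisfies
  (mu x nu)(A x B) = mu(A) * nu(B).
  mu(A) = 6.
  nu(B) = 4.
  (mu x nu)(A x B) = 6 * 4 = 24.

24


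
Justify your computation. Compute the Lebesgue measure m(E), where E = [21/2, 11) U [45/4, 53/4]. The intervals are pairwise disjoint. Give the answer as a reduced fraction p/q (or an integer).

For pairwise disjoint intervals, m(union_i I_i) = sum_i m(I_i),
and m is invariant under swapping open/closed endpoints (single points have measure 0).
So m(E) = sum_i (b_i - a_i).
  I_1 has length 11 - 21/2 = 1/2.
  I_2 has length 53/4 - 45/4 = 2.
Summing:
  m(E) = 1/2 + 2 = 5/2.

5/2


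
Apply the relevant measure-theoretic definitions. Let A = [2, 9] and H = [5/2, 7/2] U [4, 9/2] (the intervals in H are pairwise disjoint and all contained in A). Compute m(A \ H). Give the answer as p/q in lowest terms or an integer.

The ambient interval has length m(A) = 9 - 2 = 7.
Since the holes are disjoint and sit inside A, by finite additivity
  m(H) = sum_i (b_i - a_i), and m(A \ H) = m(A) - m(H).
Computing the hole measures:
  m(H_1) = 7/2 - 5/2 = 1.
  m(H_2) = 9/2 - 4 = 1/2.
Summed: m(H) = 1 + 1/2 = 3/2.
So m(A \ H) = 7 - 3/2 = 11/2.

11/2


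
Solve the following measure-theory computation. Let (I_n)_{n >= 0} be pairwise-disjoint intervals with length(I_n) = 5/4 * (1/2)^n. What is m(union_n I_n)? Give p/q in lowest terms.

By countable additivity of the Lebesgue measure on pairwise disjoint measurable sets,
  m(union_{n >= 0} I_n) = sum_{n >= 0} m(I_n) = sum_{n >= 0} a * r^n,
  with a = 5/4 and r = 1/2.
Since 0 < r = 1/2 < 1, the geometric series converges:
  sum_{n >= 0} a * r^n = a / (1 - r).
  = 5/4 / (1 - 1/2)
  = 5/4 / (1/2)
  = 5/2.

5/2


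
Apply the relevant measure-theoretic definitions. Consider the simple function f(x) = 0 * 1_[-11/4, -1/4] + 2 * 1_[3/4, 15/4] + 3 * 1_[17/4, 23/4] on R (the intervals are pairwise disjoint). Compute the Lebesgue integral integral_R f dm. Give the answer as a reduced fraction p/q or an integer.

For a simple function f = sum_i c_i * 1_{A_i} with disjoint A_i,
  integral f dm = sum_i c_i * m(A_i).
Lengths of the A_i:
  m(A_1) = -1/4 - (-11/4) = 5/2.
  m(A_2) = 15/4 - 3/4 = 3.
  m(A_3) = 23/4 - 17/4 = 3/2.
Contributions c_i * m(A_i):
  (0) * (5/2) = 0.
  (2) * (3) = 6.
  (3) * (3/2) = 9/2.
Total: 0 + 6 + 9/2 = 21/2.

21/2


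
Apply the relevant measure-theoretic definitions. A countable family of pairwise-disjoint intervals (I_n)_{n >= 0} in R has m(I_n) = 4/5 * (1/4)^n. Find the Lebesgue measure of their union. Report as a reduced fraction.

By countable additivity of the Lebesgue measure on pairwise disjoint measurable sets,
  m(union_{n >= 0} I_n) = sum_{n >= 0} m(I_n) = sum_{n >= 0} a * r^n,
  with a = 4/5 and r = 1/4.
Since 0 < r = 1/4 < 1, the geometric series converges:
  sum_{n >= 0} a * r^n = a / (1 - r).
  = 4/5 / (1 - 1/4)
  = 4/5 / (3/4)
  = 16/15.

16/15


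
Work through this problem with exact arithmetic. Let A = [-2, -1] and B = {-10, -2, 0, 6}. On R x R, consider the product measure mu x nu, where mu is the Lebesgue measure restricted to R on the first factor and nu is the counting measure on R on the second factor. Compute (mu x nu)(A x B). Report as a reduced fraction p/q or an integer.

For a measurable rectangle A x B, the product measure satisfies
  (mu x nu)(A x B) = mu(A) * nu(B).
  mu(A) = 1.
  nu(B) = 4.
  (mu x nu)(A x B) = 1 * 4 = 4.

4


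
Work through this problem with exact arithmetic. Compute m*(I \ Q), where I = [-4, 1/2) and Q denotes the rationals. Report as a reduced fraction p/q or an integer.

The interval I = [-4, 1/2) has m(I) = 1/2 - (-4) = 9/2 (endpoints are measure-zero, so open/closed/half-open agree). Write I = (I cap Q) u (I \ Q). The rationals in I are countable, so m*(I cap Q) = 0 (cover each rational by intervals whose total length is arbitrarily small). By countable subadditivity m*(I) <= m*(I cap Q) + m*(I \ Q), hence m*(I \ Q) >= m(I) = 9/2. The reverse inequality m*(I \ Q) <= m*(I) = 9/2 is trivial since (I \ Q) is a subset of I. Therefore m*(I \ Q) = 9/2.

9/2


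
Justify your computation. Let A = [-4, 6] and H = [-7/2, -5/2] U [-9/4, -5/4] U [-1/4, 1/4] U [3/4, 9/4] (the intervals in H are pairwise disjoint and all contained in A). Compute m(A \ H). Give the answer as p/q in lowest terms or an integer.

The ambient interval has length m(A) = 6 - (-4) = 10.
Since the holes are disjoint and sit inside A, by finite additivity
  m(H) = sum_i (b_i - a_i), and m(A \ H) = m(A) - m(H).
Computing the hole measures:
  m(H_1) = -5/2 - (-7/2) = 1.
  m(H_2) = -5/4 - (-9/4) = 1.
  m(H_3) = 1/4 - (-1/4) = 1/2.
  m(H_4) = 9/4 - 3/4 = 3/2.
Summed: m(H) = 1 + 1 + 1/2 + 3/2 = 4.
So m(A \ H) = 10 - 4 = 6.

6


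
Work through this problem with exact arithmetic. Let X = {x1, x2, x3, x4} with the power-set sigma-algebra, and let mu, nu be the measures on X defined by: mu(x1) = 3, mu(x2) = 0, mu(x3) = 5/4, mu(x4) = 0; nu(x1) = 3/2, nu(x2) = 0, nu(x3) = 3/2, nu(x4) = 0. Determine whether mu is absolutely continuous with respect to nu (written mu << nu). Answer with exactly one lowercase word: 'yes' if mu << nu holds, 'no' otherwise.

mu << nu means: every nu-null measurable set is also mu-null; equivalently, for every atom x, if nu({x}) = 0 then mu({x}) = 0.
Checking each atom:
  x1: nu = 3/2 > 0 -> no constraint.
  x2: nu = 0, mu = 0 -> consistent with mu << nu.
  x3: nu = 3/2 > 0 -> no constraint.
  x4: nu = 0, mu = 0 -> consistent with mu << nu.
No atom violates the condition. Therefore mu << nu.

yes


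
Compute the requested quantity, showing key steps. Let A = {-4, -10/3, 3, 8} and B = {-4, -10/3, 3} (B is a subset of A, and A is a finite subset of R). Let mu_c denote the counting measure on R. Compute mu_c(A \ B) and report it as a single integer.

Counting measure assigns mu_c(E) = |E| (number of elements) when E is finite. For B subset A, A \ B is the set of elements of A not in B, so |A \ B| = |A| - |B|.
|A| = 4, |B| = 3, so mu_c(A \ B) = 4 - 3 = 1.

1


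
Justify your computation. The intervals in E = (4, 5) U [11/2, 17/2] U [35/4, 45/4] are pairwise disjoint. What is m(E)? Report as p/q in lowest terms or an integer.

For pairwise disjoint intervals, m(union_i I_i) = sum_i m(I_i),
and m is invariant under swapping open/closed endpoints (single points have measure 0).
So m(E) = sum_i (b_i - a_i).
  I_1 has length 5 - 4 = 1.
  I_2 has length 17/2 - 11/2 = 3.
  I_3 has length 45/4 - 35/4 = 5/2.
Summing:
  m(E) = 1 + 3 + 5/2 = 13/2.

13/2
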